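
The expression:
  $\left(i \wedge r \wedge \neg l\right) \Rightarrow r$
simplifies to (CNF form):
$\text{True}$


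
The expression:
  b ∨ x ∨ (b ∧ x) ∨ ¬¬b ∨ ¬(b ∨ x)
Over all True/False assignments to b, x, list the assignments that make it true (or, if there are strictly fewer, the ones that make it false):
is always true.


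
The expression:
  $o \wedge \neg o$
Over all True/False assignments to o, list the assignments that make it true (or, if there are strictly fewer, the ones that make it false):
is never true.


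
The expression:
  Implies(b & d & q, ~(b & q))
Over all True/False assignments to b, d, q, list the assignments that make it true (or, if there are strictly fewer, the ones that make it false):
is false only for:
  b=True, d=True, q=True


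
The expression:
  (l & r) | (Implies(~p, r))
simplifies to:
p | r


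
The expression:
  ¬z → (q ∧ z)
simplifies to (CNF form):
z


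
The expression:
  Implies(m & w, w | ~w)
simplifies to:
True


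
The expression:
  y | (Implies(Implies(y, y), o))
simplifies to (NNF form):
o | y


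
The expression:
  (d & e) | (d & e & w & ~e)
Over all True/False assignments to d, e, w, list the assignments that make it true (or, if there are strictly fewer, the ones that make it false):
is true only for:
  d=True, e=True, w=False;
  d=True, e=True, w=True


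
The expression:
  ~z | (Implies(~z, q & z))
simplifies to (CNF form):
True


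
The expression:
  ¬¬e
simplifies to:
e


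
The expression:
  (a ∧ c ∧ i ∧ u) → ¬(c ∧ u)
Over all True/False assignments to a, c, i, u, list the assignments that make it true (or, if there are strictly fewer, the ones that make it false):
is false only for:
  a=True, c=True, i=True, u=True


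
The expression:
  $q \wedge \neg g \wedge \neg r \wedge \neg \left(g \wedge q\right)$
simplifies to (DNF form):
$q \wedge \neg g \wedge \neg r$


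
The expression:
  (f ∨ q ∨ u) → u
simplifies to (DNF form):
u ∨ (¬f ∧ ¬q)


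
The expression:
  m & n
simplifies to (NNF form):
m & n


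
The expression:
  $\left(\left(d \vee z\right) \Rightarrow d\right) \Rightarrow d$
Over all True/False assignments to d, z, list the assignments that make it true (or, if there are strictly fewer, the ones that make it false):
is false only for:
  d=False, z=False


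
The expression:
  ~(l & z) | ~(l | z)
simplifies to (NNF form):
~l | ~z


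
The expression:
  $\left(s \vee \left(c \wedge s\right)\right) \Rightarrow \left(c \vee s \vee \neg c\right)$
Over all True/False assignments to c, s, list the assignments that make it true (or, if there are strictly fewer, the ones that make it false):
is always true.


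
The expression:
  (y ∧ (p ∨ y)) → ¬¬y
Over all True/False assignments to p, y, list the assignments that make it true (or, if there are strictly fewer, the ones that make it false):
is always true.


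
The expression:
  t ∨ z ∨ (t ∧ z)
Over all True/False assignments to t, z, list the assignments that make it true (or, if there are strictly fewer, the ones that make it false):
is false only for:
  t=False, z=False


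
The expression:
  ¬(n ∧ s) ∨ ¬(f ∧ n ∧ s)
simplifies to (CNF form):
¬f ∨ ¬n ∨ ¬s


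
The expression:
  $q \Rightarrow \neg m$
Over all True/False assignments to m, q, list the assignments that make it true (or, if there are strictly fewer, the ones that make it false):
is false only for:
  m=True, q=True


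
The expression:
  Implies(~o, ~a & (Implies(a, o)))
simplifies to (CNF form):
o | ~a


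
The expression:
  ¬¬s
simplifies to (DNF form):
s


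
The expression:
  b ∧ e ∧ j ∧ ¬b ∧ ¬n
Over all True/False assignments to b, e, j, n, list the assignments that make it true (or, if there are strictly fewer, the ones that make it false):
is never true.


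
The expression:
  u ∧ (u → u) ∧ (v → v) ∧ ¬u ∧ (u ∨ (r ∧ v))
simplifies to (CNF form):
False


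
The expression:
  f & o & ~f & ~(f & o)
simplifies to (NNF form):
False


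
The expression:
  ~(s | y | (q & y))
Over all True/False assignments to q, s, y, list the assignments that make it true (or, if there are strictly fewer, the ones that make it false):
is true only for:
  q=False, s=False, y=False;
  q=True, s=False, y=False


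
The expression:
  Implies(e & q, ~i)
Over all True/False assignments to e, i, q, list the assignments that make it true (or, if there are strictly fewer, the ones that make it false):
is false only for:
  e=True, i=True, q=True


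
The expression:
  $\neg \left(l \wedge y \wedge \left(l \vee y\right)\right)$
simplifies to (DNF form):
$\neg l \vee \neg y$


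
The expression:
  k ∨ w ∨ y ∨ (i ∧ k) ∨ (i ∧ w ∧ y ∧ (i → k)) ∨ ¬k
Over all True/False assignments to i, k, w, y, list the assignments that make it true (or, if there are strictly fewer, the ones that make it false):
is always true.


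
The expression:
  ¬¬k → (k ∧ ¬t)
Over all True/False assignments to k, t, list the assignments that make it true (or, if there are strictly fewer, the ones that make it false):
is false only for:
  k=True, t=True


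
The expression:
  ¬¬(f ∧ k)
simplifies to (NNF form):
f ∧ k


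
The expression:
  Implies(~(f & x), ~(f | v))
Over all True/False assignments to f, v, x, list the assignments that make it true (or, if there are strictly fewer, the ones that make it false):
is true only for:
  f=False, v=False, x=False;
  f=False, v=False, x=True;
  f=True, v=False, x=True;
  f=True, v=True, x=True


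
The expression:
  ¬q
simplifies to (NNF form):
¬q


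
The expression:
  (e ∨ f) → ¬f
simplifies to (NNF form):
¬f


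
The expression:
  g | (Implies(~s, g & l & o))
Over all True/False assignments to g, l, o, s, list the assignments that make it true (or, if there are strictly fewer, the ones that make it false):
is false only for:
  g=False, l=False, o=False, s=False;
  g=False, l=False, o=True, s=False;
  g=False, l=True, o=False, s=False;
  g=False, l=True, o=True, s=False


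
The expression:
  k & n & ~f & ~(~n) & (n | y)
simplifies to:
k & n & ~f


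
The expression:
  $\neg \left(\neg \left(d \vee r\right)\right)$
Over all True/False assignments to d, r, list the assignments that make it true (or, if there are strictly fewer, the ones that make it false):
is false only for:
  d=False, r=False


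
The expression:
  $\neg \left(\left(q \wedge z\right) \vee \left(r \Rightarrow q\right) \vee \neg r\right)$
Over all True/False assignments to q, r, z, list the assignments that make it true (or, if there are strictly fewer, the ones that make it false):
is true only for:
  q=False, r=True, z=False;
  q=False, r=True, z=True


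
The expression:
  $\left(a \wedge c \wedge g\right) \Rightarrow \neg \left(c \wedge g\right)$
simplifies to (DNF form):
$\neg a \vee \neg c \vee \neg g$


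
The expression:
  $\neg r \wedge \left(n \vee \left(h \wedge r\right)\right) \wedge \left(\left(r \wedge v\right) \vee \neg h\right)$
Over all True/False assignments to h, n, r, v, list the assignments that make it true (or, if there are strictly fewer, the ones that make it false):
is true only for:
  h=False, n=True, r=False, v=False;
  h=False, n=True, r=False, v=True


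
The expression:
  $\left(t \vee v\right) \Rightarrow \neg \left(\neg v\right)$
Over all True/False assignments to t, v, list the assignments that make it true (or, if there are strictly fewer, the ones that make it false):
is false only for:
  t=True, v=False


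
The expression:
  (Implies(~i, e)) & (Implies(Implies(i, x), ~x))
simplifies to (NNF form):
~x & (e | i)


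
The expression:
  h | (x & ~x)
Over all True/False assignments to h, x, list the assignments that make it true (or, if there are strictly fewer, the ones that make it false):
is true only for:
  h=True, x=False;
  h=True, x=True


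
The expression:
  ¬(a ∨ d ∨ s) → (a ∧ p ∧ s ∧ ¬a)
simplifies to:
a ∨ d ∨ s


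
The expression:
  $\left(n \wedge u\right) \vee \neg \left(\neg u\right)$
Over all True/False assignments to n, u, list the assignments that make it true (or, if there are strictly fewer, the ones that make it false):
is true only for:
  n=False, u=True;
  n=True, u=True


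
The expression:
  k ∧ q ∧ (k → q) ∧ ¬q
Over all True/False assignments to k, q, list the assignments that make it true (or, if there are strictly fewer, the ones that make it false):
is never true.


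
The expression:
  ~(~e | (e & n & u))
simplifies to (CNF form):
e & (~n | ~u)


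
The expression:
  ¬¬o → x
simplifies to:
x ∨ ¬o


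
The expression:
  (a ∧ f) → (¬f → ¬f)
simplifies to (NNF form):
True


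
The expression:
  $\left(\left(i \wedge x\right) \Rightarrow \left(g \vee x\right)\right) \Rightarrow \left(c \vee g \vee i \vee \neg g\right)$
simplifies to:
$\text{True}$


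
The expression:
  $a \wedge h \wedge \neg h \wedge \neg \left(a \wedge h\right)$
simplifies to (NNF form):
$\text{False}$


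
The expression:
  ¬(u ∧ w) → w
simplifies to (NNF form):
w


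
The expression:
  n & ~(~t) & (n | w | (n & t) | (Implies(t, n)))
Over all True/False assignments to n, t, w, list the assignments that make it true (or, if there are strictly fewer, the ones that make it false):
is true only for:
  n=True, t=True, w=False;
  n=True, t=True, w=True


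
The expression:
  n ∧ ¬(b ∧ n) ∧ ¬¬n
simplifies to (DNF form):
n ∧ ¬b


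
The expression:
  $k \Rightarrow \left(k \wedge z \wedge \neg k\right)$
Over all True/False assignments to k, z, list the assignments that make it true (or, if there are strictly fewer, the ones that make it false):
is true only for:
  k=False, z=False;
  k=False, z=True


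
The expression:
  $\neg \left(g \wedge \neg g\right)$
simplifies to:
$\text{True}$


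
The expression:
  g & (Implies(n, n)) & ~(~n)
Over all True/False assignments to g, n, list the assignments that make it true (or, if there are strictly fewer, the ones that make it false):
is true only for:
  g=True, n=True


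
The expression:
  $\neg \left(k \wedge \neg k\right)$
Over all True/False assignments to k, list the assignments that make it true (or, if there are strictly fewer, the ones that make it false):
is always true.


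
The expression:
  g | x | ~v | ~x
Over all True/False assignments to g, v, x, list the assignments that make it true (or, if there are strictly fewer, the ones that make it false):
is always true.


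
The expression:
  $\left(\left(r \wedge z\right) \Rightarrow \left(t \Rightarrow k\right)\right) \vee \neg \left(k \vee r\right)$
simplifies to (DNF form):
$k \vee \neg r \vee \neg t \vee \neg z$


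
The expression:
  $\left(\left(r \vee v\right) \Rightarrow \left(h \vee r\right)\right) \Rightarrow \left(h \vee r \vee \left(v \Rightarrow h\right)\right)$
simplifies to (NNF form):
$\text{True}$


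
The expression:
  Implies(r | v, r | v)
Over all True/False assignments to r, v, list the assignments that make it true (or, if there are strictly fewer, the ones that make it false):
is always true.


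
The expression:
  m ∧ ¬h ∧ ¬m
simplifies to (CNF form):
False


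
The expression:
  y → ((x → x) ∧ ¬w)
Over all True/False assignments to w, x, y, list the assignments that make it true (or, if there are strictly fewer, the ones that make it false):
is false only for:
  w=True, x=False, y=True;
  w=True, x=True, y=True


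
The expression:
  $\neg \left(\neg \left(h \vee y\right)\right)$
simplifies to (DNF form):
$h \vee y$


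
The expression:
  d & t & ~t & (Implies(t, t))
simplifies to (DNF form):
False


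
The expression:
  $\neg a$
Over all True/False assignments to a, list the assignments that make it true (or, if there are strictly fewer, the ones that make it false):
is true only for:
  a=False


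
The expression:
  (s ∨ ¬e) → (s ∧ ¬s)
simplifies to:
e ∧ ¬s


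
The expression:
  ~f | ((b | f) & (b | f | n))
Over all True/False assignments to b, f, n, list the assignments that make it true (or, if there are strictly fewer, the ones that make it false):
is always true.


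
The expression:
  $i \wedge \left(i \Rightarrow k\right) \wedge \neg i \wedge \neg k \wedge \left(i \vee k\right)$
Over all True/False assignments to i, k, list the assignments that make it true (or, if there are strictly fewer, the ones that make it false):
is never true.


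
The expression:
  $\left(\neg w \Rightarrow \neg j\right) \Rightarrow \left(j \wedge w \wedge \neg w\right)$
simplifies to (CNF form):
$j \wedge \neg w$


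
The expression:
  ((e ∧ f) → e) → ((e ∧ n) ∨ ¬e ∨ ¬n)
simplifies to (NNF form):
True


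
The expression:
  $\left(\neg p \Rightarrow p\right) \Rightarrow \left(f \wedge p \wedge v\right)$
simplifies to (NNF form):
$\left(f \wedge v\right) \vee \neg p$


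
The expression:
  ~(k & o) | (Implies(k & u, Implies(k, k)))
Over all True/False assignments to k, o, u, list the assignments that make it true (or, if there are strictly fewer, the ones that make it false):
is always true.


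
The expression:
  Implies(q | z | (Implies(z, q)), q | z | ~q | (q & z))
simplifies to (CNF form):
True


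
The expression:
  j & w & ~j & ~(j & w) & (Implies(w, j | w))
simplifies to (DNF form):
False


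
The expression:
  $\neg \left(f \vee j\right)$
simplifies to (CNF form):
$\neg f \wedge \neg j$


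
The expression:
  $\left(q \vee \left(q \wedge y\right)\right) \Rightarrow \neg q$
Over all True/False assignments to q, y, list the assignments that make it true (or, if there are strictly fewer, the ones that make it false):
is true only for:
  q=False, y=False;
  q=False, y=True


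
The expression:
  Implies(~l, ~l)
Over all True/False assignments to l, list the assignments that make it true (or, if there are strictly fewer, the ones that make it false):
is always true.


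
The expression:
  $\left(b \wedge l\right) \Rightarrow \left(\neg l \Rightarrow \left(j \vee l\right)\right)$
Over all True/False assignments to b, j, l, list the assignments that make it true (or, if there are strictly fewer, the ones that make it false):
is always true.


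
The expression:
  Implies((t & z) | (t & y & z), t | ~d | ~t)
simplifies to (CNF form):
True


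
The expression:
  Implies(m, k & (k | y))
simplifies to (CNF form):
k | ~m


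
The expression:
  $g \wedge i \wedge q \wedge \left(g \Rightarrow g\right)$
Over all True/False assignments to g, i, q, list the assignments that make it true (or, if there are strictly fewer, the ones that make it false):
is true only for:
  g=True, i=True, q=True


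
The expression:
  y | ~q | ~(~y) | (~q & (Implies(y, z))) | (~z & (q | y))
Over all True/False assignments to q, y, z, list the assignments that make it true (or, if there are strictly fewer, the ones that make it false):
is false only for:
  q=True, y=False, z=True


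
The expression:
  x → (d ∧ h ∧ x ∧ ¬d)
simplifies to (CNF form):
¬x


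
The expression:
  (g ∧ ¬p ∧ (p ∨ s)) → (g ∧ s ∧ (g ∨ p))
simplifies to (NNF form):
True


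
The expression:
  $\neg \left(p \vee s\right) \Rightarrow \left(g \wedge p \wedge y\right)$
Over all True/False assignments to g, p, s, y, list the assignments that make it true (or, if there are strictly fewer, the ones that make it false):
is false only for:
  g=False, p=False, s=False, y=False;
  g=False, p=False, s=False, y=True;
  g=True, p=False, s=False, y=False;
  g=True, p=False, s=False, y=True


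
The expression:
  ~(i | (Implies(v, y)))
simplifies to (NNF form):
v & ~i & ~y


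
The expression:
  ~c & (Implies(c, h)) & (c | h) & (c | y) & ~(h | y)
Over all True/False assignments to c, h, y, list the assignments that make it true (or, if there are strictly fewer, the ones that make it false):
is never true.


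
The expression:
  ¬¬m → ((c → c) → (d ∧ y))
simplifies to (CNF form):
(d ∨ ¬m) ∧ (y ∨ ¬m)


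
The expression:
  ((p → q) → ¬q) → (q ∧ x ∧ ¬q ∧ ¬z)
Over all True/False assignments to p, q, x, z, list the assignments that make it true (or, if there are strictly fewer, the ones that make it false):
is true only for:
  p=False, q=True, x=False, z=False;
  p=False, q=True, x=False, z=True;
  p=False, q=True, x=True, z=False;
  p=False, q=True, x=True, z=True;
  p=True, q=True, x=False, z=False;
  p=True, q=True, x=False, z=True;
  p=True, q=True, x=True, z=False;
  p=True, q=True, x=True, z=True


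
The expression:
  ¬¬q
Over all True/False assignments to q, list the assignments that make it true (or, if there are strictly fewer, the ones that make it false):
is true only for:
  q=True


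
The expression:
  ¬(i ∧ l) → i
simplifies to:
i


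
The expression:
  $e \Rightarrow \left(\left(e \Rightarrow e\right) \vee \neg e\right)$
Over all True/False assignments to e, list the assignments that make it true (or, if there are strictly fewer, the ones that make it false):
is always true.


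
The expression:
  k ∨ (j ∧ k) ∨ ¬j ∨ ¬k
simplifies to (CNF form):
True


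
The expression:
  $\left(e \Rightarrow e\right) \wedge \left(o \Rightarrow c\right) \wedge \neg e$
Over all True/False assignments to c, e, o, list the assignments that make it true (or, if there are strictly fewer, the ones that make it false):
is true only for:
  c=False, e=False, o=False;
  c=True, e=False, o=False;
  c=True, e=False, o=True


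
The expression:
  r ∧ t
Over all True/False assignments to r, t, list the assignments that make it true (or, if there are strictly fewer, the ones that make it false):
is true only for:
  r=True, t=True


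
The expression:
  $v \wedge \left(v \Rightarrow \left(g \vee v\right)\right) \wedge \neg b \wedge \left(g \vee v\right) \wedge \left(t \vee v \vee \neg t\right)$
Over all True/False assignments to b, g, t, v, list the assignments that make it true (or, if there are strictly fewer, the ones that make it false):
is true only for:
  b=False, g=False, t=False, v=True;
  b=False, g=False, t=True, v=True;
  b=False, g=True, t=False, v=True;
  b=False, g=True, t=True, v=True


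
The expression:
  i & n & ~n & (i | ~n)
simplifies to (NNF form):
False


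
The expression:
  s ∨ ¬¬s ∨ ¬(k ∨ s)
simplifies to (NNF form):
s ∨ ¬k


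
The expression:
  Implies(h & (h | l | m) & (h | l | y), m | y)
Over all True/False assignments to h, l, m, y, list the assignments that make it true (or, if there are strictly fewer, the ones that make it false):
is false only for:
  h=True, l=False, m=False, y=False;
  h=True, l=True, m=False, y=False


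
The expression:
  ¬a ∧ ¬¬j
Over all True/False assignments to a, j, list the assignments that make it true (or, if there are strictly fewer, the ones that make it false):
is true only for:
  a=False, j=True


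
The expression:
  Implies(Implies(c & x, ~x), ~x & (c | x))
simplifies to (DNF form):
c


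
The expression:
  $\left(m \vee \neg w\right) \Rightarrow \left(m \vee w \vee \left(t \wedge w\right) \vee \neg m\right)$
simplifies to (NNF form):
$\text{True}$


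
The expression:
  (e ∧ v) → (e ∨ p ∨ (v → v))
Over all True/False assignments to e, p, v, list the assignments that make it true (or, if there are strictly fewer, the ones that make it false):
is always true.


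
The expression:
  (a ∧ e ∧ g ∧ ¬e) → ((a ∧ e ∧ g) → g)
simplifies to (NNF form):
True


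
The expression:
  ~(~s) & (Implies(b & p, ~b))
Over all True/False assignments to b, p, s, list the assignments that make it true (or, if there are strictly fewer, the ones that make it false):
is true only for:
  b=False, p=False, s=True;
  b=False, p=True, s=True;
  b=True, p=False, s=True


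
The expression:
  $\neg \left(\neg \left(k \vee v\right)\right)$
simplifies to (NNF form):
$k \vee v$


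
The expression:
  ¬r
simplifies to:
¬r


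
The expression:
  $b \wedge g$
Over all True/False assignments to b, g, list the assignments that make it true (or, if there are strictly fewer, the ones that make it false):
is true only for:
  b=True, g=True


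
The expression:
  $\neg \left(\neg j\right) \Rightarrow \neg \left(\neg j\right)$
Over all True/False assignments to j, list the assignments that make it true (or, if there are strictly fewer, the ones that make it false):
is always true.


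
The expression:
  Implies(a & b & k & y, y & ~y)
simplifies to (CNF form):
~a | ~b | ~k | ~y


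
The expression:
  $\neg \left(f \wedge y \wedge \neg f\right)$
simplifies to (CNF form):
$\text{True}$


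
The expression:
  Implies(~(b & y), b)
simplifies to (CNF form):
b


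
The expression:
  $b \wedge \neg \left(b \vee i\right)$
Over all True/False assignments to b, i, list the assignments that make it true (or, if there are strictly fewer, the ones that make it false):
is never true.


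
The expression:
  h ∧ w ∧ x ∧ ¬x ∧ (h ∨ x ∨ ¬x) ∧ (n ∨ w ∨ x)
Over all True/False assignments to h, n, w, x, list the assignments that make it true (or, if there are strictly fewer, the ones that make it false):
is never true.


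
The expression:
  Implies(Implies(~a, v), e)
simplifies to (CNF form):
(e | ~a) & (e | ~v)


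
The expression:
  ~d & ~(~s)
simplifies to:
s & ~d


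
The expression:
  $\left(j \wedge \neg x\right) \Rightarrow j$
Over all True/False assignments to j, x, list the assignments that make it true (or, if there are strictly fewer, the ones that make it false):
is always true.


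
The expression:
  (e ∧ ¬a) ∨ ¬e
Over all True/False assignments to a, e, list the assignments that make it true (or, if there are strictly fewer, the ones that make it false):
is false only for:
  a=True, e=True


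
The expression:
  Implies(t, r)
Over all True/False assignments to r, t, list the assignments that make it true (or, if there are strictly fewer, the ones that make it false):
is false only for:
  r=False, t=True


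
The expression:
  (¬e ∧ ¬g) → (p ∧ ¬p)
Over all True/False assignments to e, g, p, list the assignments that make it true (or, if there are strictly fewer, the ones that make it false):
is false only for:
  e=False, g=False, p=False;
  e=False, g=False, p=True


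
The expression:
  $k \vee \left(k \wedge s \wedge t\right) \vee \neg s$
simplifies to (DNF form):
$k \vee \neg s$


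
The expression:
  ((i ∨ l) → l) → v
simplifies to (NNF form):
v ∨ (i ∧ ¬l)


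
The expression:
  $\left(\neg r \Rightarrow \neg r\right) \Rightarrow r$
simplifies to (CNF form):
$r$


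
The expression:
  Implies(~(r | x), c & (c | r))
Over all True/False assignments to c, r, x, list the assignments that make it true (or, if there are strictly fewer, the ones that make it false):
is false only for:
  c=False, r=False, x=False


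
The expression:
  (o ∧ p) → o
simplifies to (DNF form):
True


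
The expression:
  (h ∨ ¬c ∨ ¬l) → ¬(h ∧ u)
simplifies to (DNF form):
¬h ∨ ¬u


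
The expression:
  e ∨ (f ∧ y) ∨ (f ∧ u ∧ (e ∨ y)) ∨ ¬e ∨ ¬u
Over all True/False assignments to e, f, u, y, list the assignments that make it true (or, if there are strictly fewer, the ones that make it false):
is always true.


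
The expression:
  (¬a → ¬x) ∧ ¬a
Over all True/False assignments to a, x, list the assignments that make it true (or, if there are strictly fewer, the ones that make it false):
is true only for:
  a=False, x=False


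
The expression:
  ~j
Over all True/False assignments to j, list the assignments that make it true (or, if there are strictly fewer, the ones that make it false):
is true only for:
  j=False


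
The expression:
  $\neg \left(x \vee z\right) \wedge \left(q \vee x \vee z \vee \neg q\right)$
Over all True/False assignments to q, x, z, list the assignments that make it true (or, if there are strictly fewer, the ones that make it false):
is true only for:
  q=False, x=False, z=False;
  q=True, x=False, z=False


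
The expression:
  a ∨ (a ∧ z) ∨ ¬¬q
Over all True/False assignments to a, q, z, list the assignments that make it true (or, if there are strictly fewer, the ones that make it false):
is false only for:
  a=False, q=False, z=False;
  a=False, q=False, z=True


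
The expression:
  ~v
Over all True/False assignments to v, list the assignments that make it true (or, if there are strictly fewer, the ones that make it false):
is true only for:
  v=False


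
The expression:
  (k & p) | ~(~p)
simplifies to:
p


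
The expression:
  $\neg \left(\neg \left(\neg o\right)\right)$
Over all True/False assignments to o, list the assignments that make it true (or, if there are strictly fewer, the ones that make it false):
is true only for:
  o=False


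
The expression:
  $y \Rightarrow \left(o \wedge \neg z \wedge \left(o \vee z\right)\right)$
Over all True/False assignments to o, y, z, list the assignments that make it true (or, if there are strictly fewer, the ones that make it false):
is false only for:
  o=False, y=True, z=False;
  o=False, y=True, z=True;
  o=True, y=True, z=True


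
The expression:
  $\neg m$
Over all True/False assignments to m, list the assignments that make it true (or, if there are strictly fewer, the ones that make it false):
is true only for:
  m=False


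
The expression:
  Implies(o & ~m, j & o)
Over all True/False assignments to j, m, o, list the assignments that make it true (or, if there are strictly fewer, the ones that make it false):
is false only for:
  j=False, m=False, o=True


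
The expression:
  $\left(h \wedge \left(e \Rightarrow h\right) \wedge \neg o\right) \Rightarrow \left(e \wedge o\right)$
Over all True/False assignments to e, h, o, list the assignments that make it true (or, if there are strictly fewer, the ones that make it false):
is false only for:
  e=False, h=True, o=False;
  e=True, h=True, o=False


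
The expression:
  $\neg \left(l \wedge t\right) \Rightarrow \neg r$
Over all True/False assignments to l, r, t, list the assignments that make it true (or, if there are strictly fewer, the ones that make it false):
is false only for:
  l=False, r=True, t=False;
  l=False, r=True, t=True;
  l=True, r=True, t=False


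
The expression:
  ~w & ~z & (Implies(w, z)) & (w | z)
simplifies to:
False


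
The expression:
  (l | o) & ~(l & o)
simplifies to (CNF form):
(l | o) & (~l | ~o)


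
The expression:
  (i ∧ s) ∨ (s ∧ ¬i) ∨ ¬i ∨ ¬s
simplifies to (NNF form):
True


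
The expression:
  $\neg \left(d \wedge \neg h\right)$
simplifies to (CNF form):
$h \vee \neg d$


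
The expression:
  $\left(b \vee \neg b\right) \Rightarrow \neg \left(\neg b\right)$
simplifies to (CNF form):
$b$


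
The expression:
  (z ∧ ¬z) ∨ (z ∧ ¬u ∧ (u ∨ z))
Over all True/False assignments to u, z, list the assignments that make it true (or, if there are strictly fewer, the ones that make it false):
is true only for:
  u=False, z=True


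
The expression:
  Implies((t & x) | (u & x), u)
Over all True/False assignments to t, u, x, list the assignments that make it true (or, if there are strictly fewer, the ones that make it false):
is false only for:
  t=True, u=False, x=True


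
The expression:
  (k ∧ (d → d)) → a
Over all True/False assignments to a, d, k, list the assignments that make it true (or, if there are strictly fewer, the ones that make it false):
is false only for:
  a=False, d=False, k=True;
  a=False, d=True, k=True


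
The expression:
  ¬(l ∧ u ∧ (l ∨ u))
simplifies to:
¬l ∨ ¬u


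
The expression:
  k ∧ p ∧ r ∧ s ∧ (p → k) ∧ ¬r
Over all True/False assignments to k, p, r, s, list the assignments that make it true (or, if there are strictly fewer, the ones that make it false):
is never true.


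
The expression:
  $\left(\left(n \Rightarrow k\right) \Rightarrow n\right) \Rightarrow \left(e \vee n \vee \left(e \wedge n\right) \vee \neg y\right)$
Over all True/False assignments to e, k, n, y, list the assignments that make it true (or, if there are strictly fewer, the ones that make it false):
is always true.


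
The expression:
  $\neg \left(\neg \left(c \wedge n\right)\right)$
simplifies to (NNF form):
$c \wedge n$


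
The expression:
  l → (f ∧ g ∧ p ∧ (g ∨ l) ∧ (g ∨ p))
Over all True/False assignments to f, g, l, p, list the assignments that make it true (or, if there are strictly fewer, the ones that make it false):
is false only for:
  f=False, g=False, l=True, p=False;
  f=False, g=False, l=True, p=True;
  f=False, g=True, l=True, p=False;
  f=False, g=True, l=True, p=True;
  f=True, g=False, l=True, p=False;
  f=True, g=False, l=True, p=True;
  f=True, g=True, l=True, p=False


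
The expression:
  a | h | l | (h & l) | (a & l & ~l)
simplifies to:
a | h | l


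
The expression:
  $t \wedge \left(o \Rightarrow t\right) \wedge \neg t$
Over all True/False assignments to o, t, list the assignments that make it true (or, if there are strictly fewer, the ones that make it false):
is never true.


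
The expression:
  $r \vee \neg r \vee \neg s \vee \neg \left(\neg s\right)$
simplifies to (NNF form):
$\text{True}$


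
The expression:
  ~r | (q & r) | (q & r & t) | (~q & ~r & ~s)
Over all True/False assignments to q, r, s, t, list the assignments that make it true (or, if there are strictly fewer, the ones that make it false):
is false only for:
  q=False, r=True, s=False, t=False;
  q=False, r=True, s=False, t=True;
  q=False, r=True, s=True, t=False;
  q=False, r=True, s=True, t=True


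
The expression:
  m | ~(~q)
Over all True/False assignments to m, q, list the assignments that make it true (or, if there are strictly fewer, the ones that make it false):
is false only for:
  m=False, q=False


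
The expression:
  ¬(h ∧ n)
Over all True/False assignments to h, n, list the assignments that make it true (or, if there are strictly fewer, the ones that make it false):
is false only for:
  h=True, n=True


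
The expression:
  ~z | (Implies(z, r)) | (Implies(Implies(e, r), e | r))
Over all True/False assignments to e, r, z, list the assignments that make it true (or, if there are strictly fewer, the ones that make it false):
is false only for:
  e=False, r=False, z=True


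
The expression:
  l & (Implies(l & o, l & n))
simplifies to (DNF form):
(l & n) | (l & ~o)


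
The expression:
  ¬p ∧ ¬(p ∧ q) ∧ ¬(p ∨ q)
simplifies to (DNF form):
¬p ∧ ¬q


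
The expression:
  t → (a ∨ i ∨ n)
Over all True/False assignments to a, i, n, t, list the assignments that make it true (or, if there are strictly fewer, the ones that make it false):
is false only for:
  a=False, i=False, n=False, t=True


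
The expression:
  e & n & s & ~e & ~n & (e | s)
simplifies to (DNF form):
False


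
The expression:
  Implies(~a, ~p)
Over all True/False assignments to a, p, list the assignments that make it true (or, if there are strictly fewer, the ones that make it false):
is false only for:
  a=False, p=True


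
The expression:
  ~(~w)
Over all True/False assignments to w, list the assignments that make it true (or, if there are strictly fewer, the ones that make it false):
is true only for:
  w=True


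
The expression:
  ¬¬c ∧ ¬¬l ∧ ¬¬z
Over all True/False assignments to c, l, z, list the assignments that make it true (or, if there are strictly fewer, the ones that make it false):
is true only for:
  c=True, l=True, z=True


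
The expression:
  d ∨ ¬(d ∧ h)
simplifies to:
True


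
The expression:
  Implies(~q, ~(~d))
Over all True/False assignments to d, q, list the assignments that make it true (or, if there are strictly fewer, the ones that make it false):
is false only for:
  d=False, q=False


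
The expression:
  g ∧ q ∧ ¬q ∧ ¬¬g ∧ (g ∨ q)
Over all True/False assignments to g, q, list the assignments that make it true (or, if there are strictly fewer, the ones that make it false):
is never true.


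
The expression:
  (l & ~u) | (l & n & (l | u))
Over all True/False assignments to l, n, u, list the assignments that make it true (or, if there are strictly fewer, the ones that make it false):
is true only for:
  l=True, n=False, u=False;
  l=True, n=True, u=False;
  l=True, n=True, u=True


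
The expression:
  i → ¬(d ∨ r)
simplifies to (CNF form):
(¬d ∨ ¬i) ∧ (¬i ∨ ¬r)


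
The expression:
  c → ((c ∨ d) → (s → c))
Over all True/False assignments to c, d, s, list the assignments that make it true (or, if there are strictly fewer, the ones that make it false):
is always true.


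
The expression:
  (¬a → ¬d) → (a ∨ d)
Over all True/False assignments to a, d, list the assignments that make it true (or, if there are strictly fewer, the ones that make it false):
is false only for:
  a=False, d=False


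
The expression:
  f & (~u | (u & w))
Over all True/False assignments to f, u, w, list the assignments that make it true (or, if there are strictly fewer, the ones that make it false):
is true only for:
  f=True, u=False, w=False;
  f=True, u=False, w=True;
  f=True, u=True, w=True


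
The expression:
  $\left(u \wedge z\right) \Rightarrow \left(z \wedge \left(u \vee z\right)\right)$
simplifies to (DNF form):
$\text{True}$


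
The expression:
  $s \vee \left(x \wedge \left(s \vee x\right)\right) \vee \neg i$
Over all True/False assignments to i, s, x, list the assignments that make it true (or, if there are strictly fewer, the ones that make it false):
is false only for:
  i=True, s=False, x=False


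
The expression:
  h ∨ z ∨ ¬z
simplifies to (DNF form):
True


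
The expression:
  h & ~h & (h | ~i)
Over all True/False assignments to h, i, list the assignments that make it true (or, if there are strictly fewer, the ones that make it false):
is never true.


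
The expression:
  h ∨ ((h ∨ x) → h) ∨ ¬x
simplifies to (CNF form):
h ∨ ¬x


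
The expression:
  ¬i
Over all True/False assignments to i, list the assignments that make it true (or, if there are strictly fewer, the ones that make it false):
is true only for:
  i=False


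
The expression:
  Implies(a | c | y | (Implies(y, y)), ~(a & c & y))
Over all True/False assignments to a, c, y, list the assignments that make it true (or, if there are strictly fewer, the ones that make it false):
is false only for:
  a=True, c=True, y=True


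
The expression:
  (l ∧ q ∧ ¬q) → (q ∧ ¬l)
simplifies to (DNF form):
True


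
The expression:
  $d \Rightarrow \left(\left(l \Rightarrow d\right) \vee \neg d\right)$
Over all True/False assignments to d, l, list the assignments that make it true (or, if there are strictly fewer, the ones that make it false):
is always true.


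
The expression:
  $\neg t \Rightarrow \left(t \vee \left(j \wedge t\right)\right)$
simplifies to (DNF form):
$t$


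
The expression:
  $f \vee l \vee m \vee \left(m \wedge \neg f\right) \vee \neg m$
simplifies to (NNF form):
$\text{True}$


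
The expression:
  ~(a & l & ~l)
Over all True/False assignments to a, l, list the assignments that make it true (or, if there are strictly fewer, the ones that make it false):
is always true.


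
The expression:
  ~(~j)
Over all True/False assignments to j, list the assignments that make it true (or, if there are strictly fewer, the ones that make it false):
is true only for:
  j=True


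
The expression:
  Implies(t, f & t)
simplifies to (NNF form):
f | ~t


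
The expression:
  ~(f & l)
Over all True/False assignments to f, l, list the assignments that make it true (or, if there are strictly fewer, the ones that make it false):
is false only for:
  f=True, l=True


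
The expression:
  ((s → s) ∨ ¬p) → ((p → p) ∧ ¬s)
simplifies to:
¬s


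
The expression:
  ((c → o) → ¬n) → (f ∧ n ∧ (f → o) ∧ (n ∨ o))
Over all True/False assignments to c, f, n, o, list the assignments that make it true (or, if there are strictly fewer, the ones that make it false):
is true only for:
  c=False, f=False, n=True, o=False;
  c=False, f=False, n=True, o=True;
  c=False, f=True, n=True, o=False;
  c=False, f=True, n=True, o=True;
  c=True, f=False, n=True, o=True;
  c=True, f=True, n=True, o=True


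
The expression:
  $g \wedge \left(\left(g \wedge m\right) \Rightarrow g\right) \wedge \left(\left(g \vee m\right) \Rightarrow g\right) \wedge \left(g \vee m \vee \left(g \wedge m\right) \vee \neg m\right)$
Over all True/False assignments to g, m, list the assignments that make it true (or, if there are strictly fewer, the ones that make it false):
is true only for:
  g=True, m=False;
  g=True, m=True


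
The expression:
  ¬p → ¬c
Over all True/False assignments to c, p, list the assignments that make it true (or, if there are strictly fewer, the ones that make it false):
is false only for:
  c=True, p=False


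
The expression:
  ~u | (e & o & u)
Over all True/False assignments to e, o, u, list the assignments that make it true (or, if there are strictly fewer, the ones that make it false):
is false only for:
  e=False, o=False, u=True;
  e=False, o=True, u=True;
  e=True, o=False, u=True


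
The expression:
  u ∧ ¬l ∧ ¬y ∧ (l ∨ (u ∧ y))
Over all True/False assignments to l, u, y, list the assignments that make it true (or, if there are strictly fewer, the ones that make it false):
is never true.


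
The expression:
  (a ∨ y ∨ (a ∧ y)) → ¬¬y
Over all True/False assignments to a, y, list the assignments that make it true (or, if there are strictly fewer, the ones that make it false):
is false only for:
  a=True, y=False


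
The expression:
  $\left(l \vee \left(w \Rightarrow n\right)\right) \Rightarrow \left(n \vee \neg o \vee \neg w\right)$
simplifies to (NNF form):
$n \vee \neg l \vee \neg o \vee \neg w$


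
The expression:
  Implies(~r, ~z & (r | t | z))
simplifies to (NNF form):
r | (t & ~z)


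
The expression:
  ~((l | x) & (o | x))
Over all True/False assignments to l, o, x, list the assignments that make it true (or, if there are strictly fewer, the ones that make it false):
is true only for:
  l=False, o=False, x=False;
  l=False, o=True, x=False;
  l=True, o=False, x=False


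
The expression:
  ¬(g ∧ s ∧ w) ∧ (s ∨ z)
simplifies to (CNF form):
(s ∨ z) ∧ (¬g ∨ ¬s ∨ ¬w)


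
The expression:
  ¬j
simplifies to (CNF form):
¬j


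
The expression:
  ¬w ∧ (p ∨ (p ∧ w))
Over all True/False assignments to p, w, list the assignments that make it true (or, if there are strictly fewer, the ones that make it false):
is true only for:
  p=True, w=False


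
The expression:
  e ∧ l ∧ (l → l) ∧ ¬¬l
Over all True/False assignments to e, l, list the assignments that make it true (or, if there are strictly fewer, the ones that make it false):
is true only for:
  e=True, l=True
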